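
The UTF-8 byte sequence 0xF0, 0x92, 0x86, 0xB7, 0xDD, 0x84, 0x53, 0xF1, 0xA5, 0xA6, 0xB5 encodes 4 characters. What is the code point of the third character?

Offset 0: leading byte 0xF0 = 11110000 → 4-byte char #1 = F0 92 86 B7.
Offset 4: leading byte 0xDD = 11011101 → 2-byte char #2 = DD 84.
Offset 6: leading byte 0x53 = 01010011 → 1-byte char #3 = 53.
Leading byte 0x53 = 01010011 matches 0xxxxxxx → 1-byte sequence.
Byte 1: 0x53 = 01010011, payload 1010011 (7 bits).
Concatenate: 1010011 = 0x53 (7 bits → U+0053).

U+0053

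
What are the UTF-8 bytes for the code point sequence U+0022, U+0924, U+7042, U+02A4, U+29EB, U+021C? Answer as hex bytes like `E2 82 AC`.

22 E0 A4 A4 E7 81 82 CA A4 E2 A7 AB C8 9C

U+0022: 1-byte form → 22.
U+0924: 3-byte form → E0 A4 A4.
U+7042: 3-byte form → E7 81 82.
U+02A4: 2-byte form → CA A4.
U+29EB: 3-byte form → E2 A7 AB.
U+021C: 2-byte form → C8 9C.
Concatenated (14 bytes): 22 E0 A4 A4 E7 81 82 CA A4 E2 A7 AB C8 9C.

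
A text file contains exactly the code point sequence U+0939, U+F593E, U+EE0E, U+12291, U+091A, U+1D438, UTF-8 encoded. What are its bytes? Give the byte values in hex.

E0 A4 B9 F3 B5 A4 BE EE B8 8E F0 92 8A 91 E0 A4 9A F0 9D 90 B8

U+0939: 3-byte form → E0 A4 B9.
U+F593E: 4-byte form → F3 B5 A4 BE.
U+EE0E: 3-byte form → EE B8 8E.
U+12291: 4-byte form → F0 92 8A 91.
U+091A: 3-byte form → E0 A4 9A.
U+1D438: 4-byte form → F0 9D 90 B8.
Concatenated (21 bytes): E0 A4 B9 F3 B5 A4 BE EE B8 8E F0 92 8A 91 E0 A4 9A F0 9D 90 B8.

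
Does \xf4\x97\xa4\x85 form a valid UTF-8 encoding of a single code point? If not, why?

invalid (encodes a value above U+10FFFF)

Leading byte 0xF4 = 11110100 → 4-byte form.
Payload = 0x117905, which exceeds U+10FFFF, the maximum Unicode code point. (Leading bytes F5–FF, or F4 followed by ≥ 0x90, are invalid.)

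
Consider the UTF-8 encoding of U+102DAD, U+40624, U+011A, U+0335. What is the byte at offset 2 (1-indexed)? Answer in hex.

1-indexed offset 2 is 0-indexed offset 1.
U+102DAD → 4-byte form F4 82 B6 AD at offsets 0–3.
Offset 1 falls in char 1's range; it's byte 2 of F4 82 B6 AD = 0x82.

0x82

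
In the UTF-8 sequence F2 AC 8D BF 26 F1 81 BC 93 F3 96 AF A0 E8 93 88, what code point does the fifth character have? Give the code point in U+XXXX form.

U+84C8

Offset 0: leading byte 0xF2 = 11110010 → 4-byte char #1 = F2 AC 8D BF.
Offset 4: leading byte 0x26 = 00100110 → 1-byte char #2 = 26.
Offset 5: leading byte 0xF1 = 11110001 → 4-byte char #3 = F1 81 BC 93.
Offset 9: leading byte 0xF3 = 11110011 → 4-byte char #4 = F3 96 AF A0.
Offset 13: leading byte 0xE8 = 11101000 → 3-byte char #5 = E8 93 88.
Leading byte 0xE8 = 11101000 matches 1110xxxx → 3-byte sequence.
Byte 1: 0xE8 = 11101000, payload 1000 (4 bits).
Byte 2: 0x93 = 10010011 (10xxxxxx ✓), payload 010011.
Byte 3: 0x88 = 10001000 (10xxxxxx ✓), payload 001000.
Concatenate: 1000010011001000 = 0x84C8 (16 bits → U+84C8).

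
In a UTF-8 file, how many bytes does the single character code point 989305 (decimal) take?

U+F1879 = 0xF1879. UTF-8 uses 1 byte below 0x80, 2 below 0x800, 3 below 0x10000, 4 up to 0x10FFFF. 0xF1879 is in U+10000–U+10FFFF → 4 bytes.

4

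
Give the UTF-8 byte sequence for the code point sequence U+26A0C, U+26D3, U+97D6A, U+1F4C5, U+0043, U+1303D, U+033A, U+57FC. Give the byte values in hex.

F0 A6 A8 8C E2 9B 93 F2 97 B5 AA F0 9F 93 85 43 F0 93 80 BD CC BA E5 9F BC

U+26A0C: 4-byte form → F0 A6 A8 8C.
U+26D3: 3-byte form → E2 9B 93.
U+97D6A: 4-byte form → F2 97 B5 AA.
U+1F4C5: 4-byte form → F0 9F 93 85.
U+0043: 1-byte form → 43.
U+1303D: 4-byte form → F0 93 80 BD.
U+033A: 2-byte form → CC BA.
U+57FC: 3-byte form → E5 9F BC.
Concatenated (25 bytes): F0 A6 A8 8C E2 9B 93 F2 97 B5 AA F0 9F 93 85 43 F0 93 80 BD CC BA E5 9F BC.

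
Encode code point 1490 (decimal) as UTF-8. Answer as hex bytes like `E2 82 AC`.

U+05D2 = 0x5D2 = 1490 decimal. In range U+0080–U+07FF → 2-byte form: 110xxxxx 10xxxxxx.
Binary (11 bits): 10111010010.
Split 5+6: 10111 | 010010.
Byte 1: 11010111 = 0xD7.
Byte 2: 10010010 = 0x92.

D7 92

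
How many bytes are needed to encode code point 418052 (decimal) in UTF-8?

U+66104 = 0x66104. UTF-8 uses 1 byte below 0x80, 2 below 0x800, 3 below 0x10000, 4 up to 0x10FFFF. 0x66104 is in U+10000–U+10FFFF → 4 bytes.

4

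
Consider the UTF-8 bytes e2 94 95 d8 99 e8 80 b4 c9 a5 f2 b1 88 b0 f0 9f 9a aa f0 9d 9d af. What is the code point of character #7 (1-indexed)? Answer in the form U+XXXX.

Offset 0: leading byte 0xE2 = 11100010 → 3-byte char #1 = E2 94 95.
Offset 3: leading byte 0xD8 = 11011000 → 2-byte char #2 = D8 99.
Offset 5: leading byte 0xE8 = 11101000 → 3-byte char #3 = E8 80 B4.
Offset 8: leading byte 0xC9 = 11001001 → 2-byte char #4 = C9 A5.
Offset 10: leading byte 0xF2 = 11110010 → 4-byte char #5 = F2 B1 88 B0.
Offset 14: leading byte 0xF0 = 11110000 → 4-byte char #6 = F0 9F 9A AA.
Offset 18: leading byte 0xF0 = 11110000 → 4-byte char #7 = F0 9D 9D AF.
Leading byte 0xF0 = 11110000 matches 11110xxx → 4-byte sequence.
Byte 1: 0xF0 = 11110000, payload 000 (3 bits).
Byte 2: 0x9D = 10011101 (10xxxxxx ✓), payload 011101.
Byte 3: 0x9D = 10011101 (10xxxxxx ✓), payload 011101.
Byte 4: 0xAF = 10101111 (10xxxxxx ✓), payload 101111.
Concatenate: 000011101011101101111 = 0x1D76F (21 bits → U+1D76F).

U+1D76F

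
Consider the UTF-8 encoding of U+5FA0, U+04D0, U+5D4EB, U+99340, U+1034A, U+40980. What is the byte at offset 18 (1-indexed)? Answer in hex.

1-indexed offset 18 is 0-indexed offset 17.
U+5FA0 → 3-byte form E5 BE A0 at offsets 0–2.
U+04D0 → 2-byte form D3 90 at offsets 3–4.
U+5D4EB → 4-byte form F1 9D 93 AB at offsets 5–8.
U+99340 → 4-byte form F2 99 8D 80 at offsets 9–12.
U+1034A → 4-byte form F0 90 8D 8A at offsets 13–16.
U+40980 → 4-byte form F1 80 A6 80 at offsets 17–20.
Offset 17 falls in char 6's range; it's byte 1 of F1 80 A6 80 = 0xF1.

0xF1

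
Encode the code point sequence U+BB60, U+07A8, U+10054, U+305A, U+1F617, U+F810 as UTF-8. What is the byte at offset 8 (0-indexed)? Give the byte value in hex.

U+BB60 → 3-byte form EB AD A0 at offsets 0–2.
U+07A8 → 2-byte form DE A8 at offsets 3–4.
U+10054 → 4-byte form F0 90 81 94 at offsets 5–8.
Offset 8 falls in char 3's range; it's byte 4 of F0 90 81 94 = 0x94.

0x94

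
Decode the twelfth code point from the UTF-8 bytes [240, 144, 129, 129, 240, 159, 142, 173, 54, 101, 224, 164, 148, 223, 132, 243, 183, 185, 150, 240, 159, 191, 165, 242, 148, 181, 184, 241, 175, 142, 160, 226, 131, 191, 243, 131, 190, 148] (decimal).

U+C3F94

Offset 0: leading byte 0xF0 = 11110000 → 4-byte char #1 = F0 90 81 81.
Offset 4: leading byte 0xF0 = 11110000 → 4-byte char #2 = F0 9F 8E AD.
Offset 8: leading byte 0x36 = 00110110 → 1-byte char #3 = 36.
Offset 9: leading byte 0x65 = 01100101 → 1-byte char #4 = 65.
Offset 10: leading byte 0xE0 = 11100000 → 3-byte char #5 = E0 A4 94.
Offset 13: leading byte 0xDF = 11011111 → 2-byte char #6 = DF 84.
Offset 15: leading byte 0xF3 = 11110011 → 4-byte char #7 = F3 B7 B9 96.
Offset 19: leading byte 0xF0 = 11110000 → 4-byte char #8 = F0 9F BF A5.
Offset 23: leading byte 0xF2 = 11110010 → 4-byte char #9 = F2 94 B5 B8.
Offset 27: leading byte 0xF1 = 11110001 → 4-byte char #10 = F1 AF 8E A0.
Offset 31: leading byte 0xE2 = 11100010 → 3-byte char #11 = E2 83 BF.
Offset 34: leading byte 0xF3 = 11110011 → 4-byte char #12 = F3 83 BE 94.
Leading byte 0xF3 = 11110011 matches 11110xxx → 4-byte sequence.
Byte 1: 0xF3 = 11110011, payload 011 (3 bits).
Byte 2: 0x83 = 10000011 (10xxxxxx ✓), payload 000011.
Byte 3: 0xBE = 10111110 (10xxxxxx ✓), payload 111110.
Byte 4: 0x94 = 10010100 (10xxxxxx ✓), payload 010100.
Concatenate: 011000011111110010100 = 0xC3F94 (21 bits → U+C3F94).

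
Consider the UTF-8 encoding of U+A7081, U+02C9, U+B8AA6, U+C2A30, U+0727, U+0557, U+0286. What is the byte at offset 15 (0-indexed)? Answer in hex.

U+A7081 → 4-byte form F2 A7 82 81 at offsets 0–3.
U+02C9 → 2-byte form CB 89 at offsets 4–5.
U+B8AA6 → 4-byte form F2 B8 AA A6 at offsets 6–9.
U+C2A30 → 4-byte form F3 82 A8 B0 at offsets 10–13.
U+0727 → 2-byte form DC A7 at offsets 14–15.
Offset 15 falls in char 5's range; it's byte 2 of DC A7 = 0xA7.

0xA7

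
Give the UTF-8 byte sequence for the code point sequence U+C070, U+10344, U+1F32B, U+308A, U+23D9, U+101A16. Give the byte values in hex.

U+C070: 3-byte form → EC 81 B0.
U+10344: 4-byte form → F0 90 8D 84.
U+1F32B: 4-byte form → F0 9F 8C AB.
U+308A: 3-byte form → E3 82 8A.
U+23D9: 3-byte form → E2 8F 99.
U+101A16: 4-byte form → F4 81 A8 96.
Concatenated (21 bytes): EC 81 B0 F0 90 8D 84 F0 9F 8C AB E3 82 8A E2 8F 99 F4 81 A8 96.

EC 81 B0 F0 90 8D 84 F0 9F 8C AB E3 82 8A E2 8F 99 F4 81 A8 96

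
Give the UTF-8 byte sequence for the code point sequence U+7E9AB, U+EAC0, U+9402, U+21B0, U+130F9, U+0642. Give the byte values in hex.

U+7E9AB: 4-byte form → F1 BE A6 AB.
U+EAC0: 3-byte form → EE AB 80.
U+9402: 3-byte form → E9 90 82.
U+21B0: 3-byte form → E2 86 B0.
U+130F9: 4-byte form → F0 93 83 B9.
U+0642: 2-byte form → D9 82.
Concatenated (19 bytes): F1 BE A6 AB EE AB 80 E9 90 82 E2 86 B0 F0 93 83 B9 D9 82.

F1 BE A6 AB EE AB 80 E9 90 82 E2 86 B0 F0 93 83 B9 D9 82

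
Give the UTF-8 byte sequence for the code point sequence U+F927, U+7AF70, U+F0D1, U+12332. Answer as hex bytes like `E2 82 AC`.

U+F927: 3-byte form → EF A4 A7.
U+7AF70: 4-byte form → F1 BA BD B0.
U+F0D1: 3-byte form → EF 83 91.
U+12332: 4-byte form → F0 92 8C B2.
Concatenated (14 bytes): EF A4 A7 F1 BA BD B0 EF 83 91 F0 92 8C B2.

EF A4 A7 F1 BA BD B0 EF 83 91 F0 92 8C B2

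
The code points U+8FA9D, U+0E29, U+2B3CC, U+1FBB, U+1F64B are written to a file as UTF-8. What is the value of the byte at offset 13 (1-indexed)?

1-indexed offset 13 is 0-indexed offset 12.
U+8FA9D → 4-byte form F2 8F AA 9D at offsets 0–3.
U+0E29 → 3-byte form E0 B8 A9 at offsets 4–6.
U+2B3CC → 4-byte form F0 AB 8F 8C at offsets 7–10.
U+1FBB → 3-byte form E1 BE BB at offsets 11–13.
Offset 12 falls in char 4's range; it's byte 2 of E1 BE BB = 0xBE.

0xBE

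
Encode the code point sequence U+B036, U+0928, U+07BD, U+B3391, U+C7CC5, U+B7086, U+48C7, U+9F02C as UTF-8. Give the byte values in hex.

EB 80 B6 E0 A4 A8 DE BD F2 B3 8E 91 F3 87 B3 85 F2 B7 82 86 E4 A3 87 F2 9F 80 AC

U+B036: 3-byte form → EB 80 B6.
U+0928: 3-byte form → E0 A4 A8.
U+07BD: 2-byte form → DE BD.
U+B3391: 4-byte form → F2 B3 8E 91.
U+C7CC5: 4-byte form → F3 87 B3 85.
U+B7086: 4-byte form → F2 B7 82 86.
U+48C7: 3-byte form → E4 A3 87.
U+9F02C: 4-byte form → F2 9F 80 AC.
Concatenated (27 bytes): EB 80 B6 E0 A4 A8 DE BD F2 B3 8E 91 F3 87 B3 85 F2 B7 82 86 E4 A3 87 F2 9F 80 AC.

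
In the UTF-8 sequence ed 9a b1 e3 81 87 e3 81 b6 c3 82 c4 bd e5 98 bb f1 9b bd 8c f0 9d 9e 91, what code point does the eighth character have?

U+1D791

Offset 0: leading byte 0xED = 11101101 → 3-byte char #1 = ED 9A B1.
Offset 3: leading byte 0xE3 = 11100011 → 3-byte char #2 = E3 81 87.
Offset 6: leading byte 0xE3 = 11100011 → 3-byte char #3 = E3 81 B6.
Offset 9: leading byte 0xC3 = 11000011 → 2-byte char #4 = C3 82.
Offset 11: leading byte 0xC4 = 11000100 → 2-byte char #5 = C4 BD.
Offset 13: leading byte 0xE5 = 11100101 → 3-byte char #6 = E5 98 BB.
Offset 16: leading byte 0xF1 = 11110001 → 4-byte char #7 = F1 9B BD 8C.
Offset 20: leading byte 0xF0 = 11110000 → 4-byte char #8 = F0 9D 9E 91.
Leading byte 0xF0 = 11110000 matches 11110xxx → 4-byte sequence.
Byte 1: 0xF0 = 11110000, payload 000 (3 bits).
Byte 2: 0x9D = 10011101 (10xxxxxx ✓), payload 011101.
Byte 3: 0x9E = 10011110 (10xxxxxx ✓), payload 011110.
Byte 4: 0x91 = 10010001 (10xxxxxx ✓), payload 010001.
Concatenate: 000011101011110010001 = 0x1D791 (21 bits → U+1D791).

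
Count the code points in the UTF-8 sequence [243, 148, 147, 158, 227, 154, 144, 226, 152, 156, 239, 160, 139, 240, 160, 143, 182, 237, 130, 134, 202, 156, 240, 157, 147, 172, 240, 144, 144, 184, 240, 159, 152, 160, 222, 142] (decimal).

Byte at offset 0: 0xF3 = 11110011 → 4-byte char (#1). Advance 4.
Byte at offset 4: 0xE3 = 11100011 → 3-byte char (#2). Advance 3.
Byte at offset 7: 0xE2 = 11100010 → 3-byte char (#3). Advance 3.
Byte at offset 10: 0xEF = 11101111 → 3-byte char (#4). Advance 3.
Byte at offset 13: 0xF0 = 11110000 → 4-byte char (#5). Advance 4.
Byte at offset 17: 0xED = 11101101 → 3-byte char (#6). Advance 3.
Byte at offset 20: 0xCA = 11001010 → 2-byte char (#7). Advance 2.
Byte at offset 22: 0xF0 = 11110000 → 4-byte char (#8). Advance 4.
Byte at offset 26: 0xF0 = 11110000 → 4-byte char (#9). Advance 4.
Byte at offset 30: 0xF0 = 11110000 → 4-byte char (#10). Advance 4.
Byte at offset 34: 0xDE = 11011110 → 2-byte char (#11). Advance 2.
Reached end at offset 36 after 11 code points.

11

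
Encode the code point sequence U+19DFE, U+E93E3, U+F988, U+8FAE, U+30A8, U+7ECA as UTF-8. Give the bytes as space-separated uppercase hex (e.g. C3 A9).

F0 99 B7 BE F3 A9 8F A3 EF A6 88 E8 BE AE E3 82 A8 E7 BB 8A

U+19DFE: 4-byte form → F0 99 B7 BE.
U+E93E3: 4-byte form → F3 A9 8F A3.
U+F988: 3-byte form → EF A6 88.
U+8FAE: 3-byte form → E8 BE AE.
U+30A8: 3-byte form → E3 82 A8.
U+7ECA: 3-byte form → E7 BB 8A.
Concatenated (20 bytes): F0 99 B7 BE F3 A9 8F A3 EF A6 88 E8 BE AE E3 82 A8 E7 BB 8A.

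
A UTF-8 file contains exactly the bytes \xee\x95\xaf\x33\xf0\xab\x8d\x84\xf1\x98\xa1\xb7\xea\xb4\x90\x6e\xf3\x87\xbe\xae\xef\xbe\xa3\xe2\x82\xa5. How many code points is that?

9

Byte at offset 0: 0xEE = 11101110 → 3-byte char (#1). Advance 3.
Byte at offset 3: 0x33 = 00110011 → 1-byte char (#2). Advance 1.
Byte at offset 4: 0xF0 = 11110000 → 4-byte char (#3). Advance 4.
Byte at offset 8: 0xF1 = 11110001 → 4-byte char (#4). Advance 4.
Byte at offset 12: 0xEA = 11101010 → 3-byte char (#5). Advance 3.
Byte at offset 15: 0x6E = 01101110 → 1-byte char (#6). Advance 1.
Byte at offset 16: 0xF3 = 11110011 → 4-byte char (#7). Advance 4.
Byte at offset 20: 0xEF = 11101111 → 3-byte char (#8). Advance 3.
Byte at offset 23: 0xE2 = 11100010 → 3-byte char (#9). Advance 3.
Reached end at offset 26 after 9 code points.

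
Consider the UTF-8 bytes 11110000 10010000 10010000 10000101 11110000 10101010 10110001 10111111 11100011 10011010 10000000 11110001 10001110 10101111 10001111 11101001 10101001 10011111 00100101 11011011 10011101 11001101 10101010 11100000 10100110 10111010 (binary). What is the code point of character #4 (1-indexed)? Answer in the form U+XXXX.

U+4EBCF

Offset 0: leading byte 0xF0 = 11110000 → 4-byte char #1 = F0 90 90 85.
Offset 4: leading byte 0xF0 = 11110000 → 4-byte char #2 = F0 AA B1 BF.
Offset 8: leading byte 0xE3 = 11100011 → 3-byte char #3 = E3 9A 80.
Offset 11: leading byte 0xF1 = 11110001 → 4-byte char #4 = F1 8E AF 8F.
Leading byte 0xF1 = 11110001 matches 11110xxx → 4-byte sequence.
Byte 1: 0xF1 = 11110001, payload 001 (3 bits).
Byte 2: 0x8E = 10001110 (10xxxxxx ✓), payload 001110.
Byte 3: 0xAF = 10101111 (10xxxxxx ✓), payload 101111.
Byte 4: 0x8F = 10001111 (10xxxxxx ✓), payload 001111.
Concatenate: 001001110101111001111 = 0x4EBCF (21 bits → U+4EBCF).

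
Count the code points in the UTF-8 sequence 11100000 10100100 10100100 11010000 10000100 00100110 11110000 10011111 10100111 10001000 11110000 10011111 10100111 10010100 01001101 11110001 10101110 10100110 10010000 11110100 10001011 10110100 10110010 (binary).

Byte at offset 0: 0xE0 = 11100000 → 3-byte char (#1). Advance 3.
Byte at offset 3: 0xD0 = 11010000 → 2-byte char (#2). Advance 2.
Byte at offset 5: 0x26 = 00100110 → 1-byte char (#3). Advance 1.
Byte at offset 6: 0xF0 = 11110000 → 4-byte char (#4). Advance 4.
Byte at offset 10: 0xF0 = 11110000 → 4-byte char (#5). Advance 4.
Byte at offset 14: 0x4D = 01001101 → 1-byte char (#6). Advance 1.
Byte at offset 15: 0xF1 = 11110001 → 4-byte char (#7). Advance 4.
Byte at offset 19: 0xF4 = 11110100 → 4-byte char (#8). Advance 4.
Reached end at offset 23 after 8 code points.

8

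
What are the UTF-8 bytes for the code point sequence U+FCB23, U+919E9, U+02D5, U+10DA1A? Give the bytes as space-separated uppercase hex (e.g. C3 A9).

U+FCB23: 4-byte form → F3 BC AC A3.
U+919E9: 4-byte form → F2 91 A7 A9.
U+02D5: 2-byte form → CB 95.
U+10DA1A: 4-byte form → F4 8D A8 9A.
Concatenated (14 bytes): F3 BC AC A3 F2 91 A7 A9 CB 95 F4 8D A8 9A.

F3 BC AC A3 F2 91 A7 A9 CB 95 F4 8D A8 9A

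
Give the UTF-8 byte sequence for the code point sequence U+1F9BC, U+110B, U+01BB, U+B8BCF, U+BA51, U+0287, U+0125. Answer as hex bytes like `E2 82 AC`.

F0 9F A6 BC E1 84 8B C6 BB F2 B8 AF 8F EB A9 91 CA 87 C4 A5

U+1F9BC: 4-byte form → F0 9F A6 BC.
U+110B: 3-byte form → E1 84 8B.
U+01BB: 2-byte form → C6 BB.
U+B8BCF: 4-byte form → F2 B8 AF 8F.
U+BA51: 3-byte form → EB A9 91.
U+0287: 2-byte form → CA 87.
U+0125: 2-byte form → C4 A5.
Concatenated (20 bytes): F0 9F A6 BC E1 84 8B C6 BB F2 B8 AF 8F EB A9 91 CA 87 C4 A5.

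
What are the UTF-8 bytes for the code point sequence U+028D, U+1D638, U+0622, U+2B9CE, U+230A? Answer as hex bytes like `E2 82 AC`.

CA 8D F0 9D 98 B8 D8 A2 F0 AB A7 8E E2 8C 8A

U+028D: 2-byte form → CA 8D.
U+1D638: 4-byte form → F0 9D 98 B8.
U+0622: 2-byte form → D8 A2.
U+2B9CE: 4-byte form → F0 AB A7 8E.
U+230A: 3-byte form → E2 8C 8A.
Concatenated (15 bytes): CA 8D F0 9D 98 B8 D8 A2 F0 AB A7 8E E2 8C 8A.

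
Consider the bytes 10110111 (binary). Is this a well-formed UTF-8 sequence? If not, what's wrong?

invalid (continuation byte with no leading byte)

Byte 0xB7 = 10110111 has the form 10xxxxxx — a continuation byte — but there is no preceding leading byte.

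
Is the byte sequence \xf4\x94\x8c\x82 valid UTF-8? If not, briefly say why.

Leading byte 0xF4 = 11110100 → 4-byte form.
Payload = 0x114302, which exceeds U+10FFFF, the maximum Unicode code point. (Leading bytes F5–FF, or F4 followed by ≥ 0x90, are invalid.)

invalid (encodes a value above U+10FFFF)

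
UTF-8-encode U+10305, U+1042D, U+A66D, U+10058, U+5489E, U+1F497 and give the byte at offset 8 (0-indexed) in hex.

U+10305 → 4-byte form F0 90 8C 85 at offsets 0–3.
U+1042D → 4-byte form F0 90 90 AD at offsets 4–7.
U+A66D → 3-byte form EA 99 AD at offsets 8–10.
Offset 8 falls in char 3's range; it's byte 1 of EA 99 AD = 0xEA.

0xEA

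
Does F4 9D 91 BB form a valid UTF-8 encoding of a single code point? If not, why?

invalid (encodes a value above U+10FFFF)

Leading byte 0xF4 = 11110100 → 4-byte form.
Payload = 0x11D47B, which exceeds U+10FFFF, the maximum Unicode code point. (Leading bytes F5–FF, or F4 followed by ≥ 0x90, are invalid.)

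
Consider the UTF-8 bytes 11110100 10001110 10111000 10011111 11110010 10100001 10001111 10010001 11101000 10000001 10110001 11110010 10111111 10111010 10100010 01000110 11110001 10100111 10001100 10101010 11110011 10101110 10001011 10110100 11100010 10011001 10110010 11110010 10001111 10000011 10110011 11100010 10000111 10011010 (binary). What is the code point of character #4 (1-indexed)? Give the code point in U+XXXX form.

U+BFEA2

Offset 0: leading byte 0xF4 = 11110100 → 4-byte char #1 = F4 8E B8 9F.
Offset 4: leading byte 0xF2 = 11110010 → 4-byte char #2 = F2 A1 8F 91.
Offset 8: leading byte 0xE8 = 11101000 → 3-byte char #3 = E8 81 B1.
Offset 11: leading byte 0xF2 = 11110010 → 4-byte char #4 = F2 BF BA A2.
Leading byte 0xF2 = 11110010 matches 11110xxx → 4-byte sequence.
Byte 1: 0xF2 = 11110010, payload 010 (3 bits).
Byte 2: 0xBF = 10111111 (10xxxxxx ✓), payload 111111.
Byte 3: 0xBA = 10111010 (10xxxxxx ✓), payload 111010.
Byte 4: 0xA2 = 10100010 (10xxxxxx ✓), payload 100010.
Concatenate: 010111111111010100010 = 0xBFEA2 (21 bits → U+BFEA2).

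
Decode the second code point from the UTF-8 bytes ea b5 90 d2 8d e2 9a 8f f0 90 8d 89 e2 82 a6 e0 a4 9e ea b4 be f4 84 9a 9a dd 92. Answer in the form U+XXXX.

U+048D

Offset 0: leading byte 0xEA = 11101010 → 3-byte char #1 = EA B5 90.
Offset 3: leading byte 0xD2 = 11010010 → 2-byte char #2 = D2 8D.
Leading byte 0xD2 = 11010010 matches 110xxxxx → 2-byte sequence.
Byte 1: 0xD2 = 11010010, payload 10010 (5 bits).
Byte 2: 0x8D = 10001101 (10xxxxxx ✓), payload 001101.
Concatenate: 10010001101 = 0x48D (11 bits → U+048D).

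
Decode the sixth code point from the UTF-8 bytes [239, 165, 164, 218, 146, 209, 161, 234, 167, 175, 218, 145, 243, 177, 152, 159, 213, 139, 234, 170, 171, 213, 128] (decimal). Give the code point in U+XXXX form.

U+F161F

Offset 0: leading byte 0xEF = 11101111 → 3-byte char #1 = EF A5 A4.
Offset 3: leading byte 0xDA = 11011010 → 2-byte char #2 = DA 92.
Offset 5: leading byte 0xD1 = 11010001 → 2-byte char #3 = D1 A1.
Offset 7: leading byte 0xEA = 11101010 → 3-byte char #4 = EA A7 AF.
Offset 10: leading byte 0xDA = 11011010 → 2-byte char #5 = DA 91.
Offset 12: leading byte 0xF3 = 11110011 → 4-byte char #6 = F3 B1 98 9F.
Leading byte 0xF3 = 11110011 matches 11110xxx → 4-byte sequence.
Byte 1: 0xF3 = 11110011, payload 011 (3 bits).
Byte 2: 0xB1 = 10110001 (10xxxxxx ✓), payload 110001.
Byte 3: 0x98 = 10011000 (10xxxxxx ✓), payload 011000.
Byte 4: 0x9F = 10011111 (10xxxxxx ✓), payload 011111.
Concatenate: 011110001011000011111 = 0xF161F (21 bits → U+F161F).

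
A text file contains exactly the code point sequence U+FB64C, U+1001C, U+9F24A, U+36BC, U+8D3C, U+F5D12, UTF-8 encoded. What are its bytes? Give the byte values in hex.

F3 BB 99 8C F0 90 80 9C F2 9F 89 8A E3 9A BC E8 B4 BC F3 B5 B4 92

U+FB64C: 4-byte form → F3 BB 99 8C.
U+1001C: 4-byte form → F0 90 80 9C.
U+9F24A: 4-byte form → F2 9F 89 8A.
U+36BC: 3-byte form → E3 9A BC.
U+8D3C: 3-byte form → E8 B4 BC.
U+F5D12: 4-byte form → F3 B5 B4 92.
Concatenated (22 bytes): F3 BB 99 8C F0 90 80 9C F2 9F 89 8A E3 9A BC E8 B4 BC F3 B5 B4 92.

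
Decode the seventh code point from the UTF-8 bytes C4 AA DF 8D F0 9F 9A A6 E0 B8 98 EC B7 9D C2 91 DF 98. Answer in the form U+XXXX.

U+07D8

Offset 0: leading byte 0xC4 = 11000100 → 2-byte char #1 = C4 AA.
Offset 2: leading byte 0xDF = 11011111 → 2-byte char #2 = DF 8D.
Offset 4: leading byte 0xF0 = 11110000 → 4-byte char #3 = F0 9F 9A A6.
Offset 8: leading byte 0xE0 = 11100000 → 3-byte char #4 = E0 B8 98.
Offset 11: leading byte 0xEC = 11101100 → 3-byte char #5 = EC B7 9D.
Offset 14: leading byte 0xC2 = 11000010 → 2-byte char #6 = C2 91.
Offset 16: leading byte 0xDF = 11011111 → 2-byte char #7 = DF 98.
Leading byte 0xDF = 11011111 matches 110xxxxx → 2-byte sequence.
Byte 1: 0xDF = 11011111, payload 11111 (5 bits).
Byte 2: 0x98 = 10011000 (10xxxxxx ✓), payload 011000.
Concatenate: 11111011000 = 0x7D8 (11 bits → U+07D8).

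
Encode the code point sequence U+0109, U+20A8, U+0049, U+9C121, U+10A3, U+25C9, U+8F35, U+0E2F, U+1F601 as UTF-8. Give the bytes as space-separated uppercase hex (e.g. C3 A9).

C4 89 E2 82 A8 49 F2 9C 84 A1 E1 82 A3 E2 97 89 E8 BC B5 E0 B8 AF F0 9F 98 81

U+0109: 2-byte form → C4 89.
U+20A8: 3-byte form → E2 82 A8.
U+0049: 1-byte form → 49.
U+9C121: 4-byte form → F2 9C 84 A1.
U+10A3: 3-byte form → E1 82 A3.
U+25C9: 3-byte form → E2 97 89.
U+8F35: 3-byte form → E8 BC B5.
U+0E2F: 3-byte form → E0 B8 AF.
U+1F601: 4-byte form → F0 9F 98 81.
Concatenated (26 bytes): C4 89 E2 82 A8 49 F2 9C 84 A1 E1 82 A3 E2 97 89 E8 BC B5 E0 B8 AF F0 9F 98 81.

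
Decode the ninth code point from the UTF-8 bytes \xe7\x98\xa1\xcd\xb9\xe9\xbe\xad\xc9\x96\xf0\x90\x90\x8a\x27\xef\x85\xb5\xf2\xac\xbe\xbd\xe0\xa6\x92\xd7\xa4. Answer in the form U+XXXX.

U+0992

Offset 0: leading byte 0xE7 = 11100111 → 3-byte char #1 = E7 98 A1.
Offset 3: leading byte 0xCD = 11001101 → 2-byte char #2 = CD B9.
Offset 5: leading byte 0xE9 = 11101001 → 3-byte char #3 = E9 BE AD.
Offset 8: leading byte 0xC9 = 11001001 → 2-byte char #4 = C9 96.
Offset 10: leading byte 0xF0 = 11110000 → 4-byte char #5 = F0 90 90 8A.
Offset 14: leading byte 0x27 = 00100111 → 1-byte char #6 = 27.
Offset 15: leading byte 0xEF = 11101111 → 3-byte char #7 = EF 85 B5.
Offset 18: leading byte 0xF2 = 11110010 → 4-byte char #8 = F2 AC BE BD.
Offset 22: leading byte 0xE0 = 11100000 → 3-byte char #9 = E0 A6 92.
Leading byte 0xE0 = 11100000 matches 1110xxxx → 3-byte sequence.
Byte 1: 0xE0 = 11100000, payload 0000 (4 bits).
Byte 2: 0xA6 = 10100110 (10xxxxxx ✓), payload 100110.
Byte 3: 0x92 = 10010010 (10xxxxxx ✓), payload 010010.
Concatenate: 0000100110010010 = 0x992 (16 bits → U+0992).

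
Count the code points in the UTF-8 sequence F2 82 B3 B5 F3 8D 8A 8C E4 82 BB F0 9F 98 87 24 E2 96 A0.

6

Byte at offset 0: 0xF2 = 11110010 → 4-byte char (#1). Advance 4.
Byte at offset 4: 0xF3 = 11110011 → 4-byte char (#2). Advance 4.
Byte at offset 8: 0xE4 = 11100100 → 3-byte char (#3). Advance 3.
Byte at offset 11: 0xF0 = 11110000 → 4-byte char (#4). Advance 4.
Byte at offset 15: 0x24 = 00100100 → 1-byte char (#5). Advance 1.
Byte at offset 16: 0xE2 = 11100010 → 3-byte char (#6). Advance 3.
Reached end at offset 19 after 6 code points.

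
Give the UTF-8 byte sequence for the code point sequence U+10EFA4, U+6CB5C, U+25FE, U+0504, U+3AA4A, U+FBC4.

U+10EFA4: 4-byte form → F4 8E BE A4.
U+6CB5C: 4-byte form → F1 AC AD 9C.
U+25FE: 3-byte form → E2 97 BE.
U+0504: 2-byte form → D4 84.
U+3AA4A: 4-byte form → F0 BA A9 8A.
U+FBC4: 3-byte form → EF AF 84.
Concatenated (20 bytes): F4 8E BE A4 F1 AC AD 9C E2 97 BE D4 84 F0 BA A9 8A EF AF 84.

F4 8E BE A4 F1 AC AD 9C E2 97 BE D4 84 F0 BA A9 8A EF AF 84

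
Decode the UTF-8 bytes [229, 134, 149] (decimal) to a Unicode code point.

Leading byte 0xE5 = 11100101 matches 1110xxxx → 3-byte sequence.
Byte 1: 0xE5 = 11100101, payload 0101 (4 bits).
Byte 2: 0x86 = 10000110 (10xxxxxx ✓), payload 000110.
Byte 3: 0x95 = 10010101 (10xxxxxx ✓), payload 010101.
Concatenate: 0101000110010101 = 0x5195 (16 bits → U+5195).

U+5195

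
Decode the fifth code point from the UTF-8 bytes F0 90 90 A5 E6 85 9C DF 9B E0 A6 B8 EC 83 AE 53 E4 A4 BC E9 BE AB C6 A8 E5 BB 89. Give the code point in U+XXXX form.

U+C0EE

Offset 0: leading byte 0xF0 = 11110000 → 4-byte char #1 = F0 90 90 A5.
Offset 4: leading byte 0xE6 = 11100110 → 3-byte char #2 = E6 85 9C.
Offset 7: leading byte 0xDF = 11011111 → 2-byte char #3 = DF 9B.
Offset 9: leading byte 0xE0 = 11100000 → 3-byte char #4 = E0 A6 B8.
Offset 12: leading byte 0xEC = 11101100 → 3-byte char #5 = EC 83 AE.
Leading byte 0xEC = 11101100 matches 1110xxxx → 3-byte sequence.
Byte 1: 0xEC = 11101100, payload 1100 (4 bits).
Byte 2: 0x83 = 10000011 (10xxxxxx ✓), payload 000011.
Byte 3: 0xAE = 10101110 (10xxxxxx ✓), payload 101110.
Concatenate: 1100000011101110 = 0xC0EE (16 bits → U+C0EE).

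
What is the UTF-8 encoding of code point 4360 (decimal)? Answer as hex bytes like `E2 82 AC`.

E1 84 88

U+1108 = 0x1108 = 4360 decimal. In range U+0800–U+FFFF → 3-byte form: 1110xxxx 10xxxxxx 10xxxxxx.
Binary (16 bits): 0001000100001000.
Split 4+6+6: 0001 | 000100 | 001000.
Byte 1: 11100001 = 0xE1.
Byte 2: 10000100 = 0x84.
Byte 3: 10001000 = 0x88.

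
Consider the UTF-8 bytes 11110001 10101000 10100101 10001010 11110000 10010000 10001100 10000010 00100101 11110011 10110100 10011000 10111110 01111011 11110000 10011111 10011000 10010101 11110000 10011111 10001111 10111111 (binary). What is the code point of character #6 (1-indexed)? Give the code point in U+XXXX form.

U+1F615

Offset 0: leading byte 0xF1 = 11110001 → 4-byte char #1 = F1 A8 A5 8A.
Offset 4: leading byte 0xF0 = 11110000 → 4-byte char #2 = F0 90 8C 82.
Offset 8: leading byte 0x25 = 00100101 → 1-byte char #3 = 25.
Offset 9: leading byte 0xF3 = 11110011 → 4-byte char #4 = F3 B4 98 BE.
Offset 13: leading byte 0x7B = 01111011 → 1-byte char #5 = 7B.
Offset 14: leading byte 0xF0 = 11110000 → 4-byte char #6 = F0 9F 98 95.
Leading byte 0xF0 = 11110000 matches 11110xxx → 4-byte sequence.
Byte 1: 0xF0 = 11110000, payload 000 (3 bits).
Byte 2: 0x9F = 10011111 (10xxxxxx ✓), payload 011111.
Byte 3: 0x98 = 10011000 (10xxxxxx ✓), payload 011000.
Byte 4: 0x95 = 10010101 (10xxxxxx ✓), payload 010101.
Concatenate: 000011111011000010101 = 0x1F615 (21 bits → U+1F615).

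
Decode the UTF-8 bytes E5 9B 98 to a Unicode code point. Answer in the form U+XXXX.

Leading byte 0xE5 = 11100101 matches 1110xxxx → 3-byte sequence.
Byte 1: 0xE5 = 11100101, payload 0101 (4 bits).
Byte 2: 0x9B = 10011011 (10xxxxxx ✓), payload 011011.
Byte 3: 0x98 = 10011000 (10xxxxxx ✓), payload 011000.
Concatenate: 0101011011011000 = 0x56D8 (16 bits → U+56D8).

U+56D8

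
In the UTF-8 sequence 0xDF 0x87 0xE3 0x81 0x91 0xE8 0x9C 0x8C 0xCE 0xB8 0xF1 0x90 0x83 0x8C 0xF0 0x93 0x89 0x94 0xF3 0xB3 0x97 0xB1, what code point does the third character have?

Offset 0: leading byte 0xDF = 11011111 → 2-byte char #1 = DF 87.
Offset 2: leading byte 0xE3 = 11100011 → 3-byte char #2 = E3 81 91.
Offset 5: leading byte 0xE8 = 11101000 → 3-byte char #3 = E8 9C 8C.
Leading byte 0xE8 = 11101000 matches 1110xxxx → 3-byte sequence.
Byte 1: 0xE8 = 11101000, payload 1000 (4 bits).
Byte 2: 0x9C = 10011100 (10xxxxxx ✓), payload 011100.
Byte 3: 0x8C = 10001100 (10xxxxxx ✓), payload 001100.
Concatenate: 1000011100001100 = 0x870C (16 bits → U+870C).

U+870C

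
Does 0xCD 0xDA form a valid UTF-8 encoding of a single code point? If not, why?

invalid (non-continuation byte where continuation expected)

Leading byte 0xCD = 11001101 → 2-byte form.
Byte 2 is 0xDA = 11011010, which is not 10xxxxxx — expected a continuation byte.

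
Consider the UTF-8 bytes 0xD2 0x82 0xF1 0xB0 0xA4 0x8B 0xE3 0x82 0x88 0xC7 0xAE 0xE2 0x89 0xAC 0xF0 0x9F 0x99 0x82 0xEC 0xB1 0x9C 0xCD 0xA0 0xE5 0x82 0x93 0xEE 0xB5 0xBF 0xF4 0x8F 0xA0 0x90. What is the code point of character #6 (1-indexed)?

Offset 0: leading byte 0xD2 = 11010010 → 2-byte char #1 = D2 82.
Offset 2: leading byte 0xF1 = 11110001 → 4-byte char #2 = F1 B0 A4 8B.
Offset 6: leading byte 0xE3 = 11100011 → 3-byte char #3 = E3 82 88.
Offset 9: leading byte 0xC7 = 11000111 → 2-byte char #4 = C7 AE.
Offset 11: leading byte 0xE2 = 11100010 → 3-byte char #5 = E2 89 AC.
Offset 14: leading byte 0xF0 = 11110000 → 4-byte char #6 = F0 9F 99 82.
Leading byte 0xF0 = 11110000 matches 11110xxx → 4-byte sequence.
Byte 1: 0xF0 = 11110000, payload 000 (3 bits).
Byte 2: 0x9F = 10011111 (10xxxxxx ✓), payload 011111.
Byte 3: 0x99 = 10011001 (10xxxxxx ✓), payload 011001.
Byte 4: 0x82 = 10000010 (10xxxxxx ✓), payload 000010.
Concatenate: 000011111011001000010 = 0x1F642 (21 bits → U+1F642).

U+1F642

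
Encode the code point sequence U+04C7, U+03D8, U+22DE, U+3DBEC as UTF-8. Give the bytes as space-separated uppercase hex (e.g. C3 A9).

U+04C7: 2-byte form → D3 87.
U+03D8: 2-byte form → CF 98.
U+22DE: 3-byte form → E2 8B 9E.
U+3DBEC: 4-byte form → F0 BD AF AC.
Concatenated (11 bytes): D3 87 CF 98 E2 8B 9E F0 BD AF AC.

D3 87 CF 98 E2 8B 9E F0 BD AF AC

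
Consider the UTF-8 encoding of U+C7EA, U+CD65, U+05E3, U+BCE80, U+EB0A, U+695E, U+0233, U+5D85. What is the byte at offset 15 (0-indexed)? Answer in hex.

0xE6

U+C7EA → 3-byte form EC 9F AA at offsets 0–2.
U+CD65 → 3-byte form EC B5 A5 at offsets 3–5.
U+05E3 → 2-byte form D7 A3 at offsets 6–7.
U+BCE80 → 4-byte form F2 BC BA 80 at offsets 8–11.
U+EB0A → 3-byte form EE AC 8A at offsets 12–14.
U+695E → 3-byte form E6 A5 9E at offsets 15–17.
Offset 15 falls in char 6's range; it's byte 1 of E6 A5 9E = 0xE6.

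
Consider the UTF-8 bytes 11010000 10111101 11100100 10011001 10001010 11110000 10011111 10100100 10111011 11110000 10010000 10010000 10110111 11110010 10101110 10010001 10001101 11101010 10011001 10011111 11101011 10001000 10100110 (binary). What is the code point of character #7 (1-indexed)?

Offset 0: leading byte 0xD0 = 11010000 → 2-byte char #1 = D0 BD.
Offset 2: leading byte 0xE4 = 11100100 → 3-byte char #2 = E4 99 8A.
Offset 5: leading byte 0xF0 = 11110000 → 4-byte char #3 = F0 9F A4 BB.
Offset 9: leading byte 0xF0 = 11110000 → 4-byte char #4 = F0 90 90 B7.
Offset 13: leading byte 0xF2 = 11110010 → 4-byte char #5 = F2 AE 91 8D.
Offset 17: leading byte 0xEA = 11101010 → 3-byte char #6 = EA 99 9F.
Offset 20: leading byte 0xEB = 11101011 → 3-byte char #7 = EB 88 A6.
Leading byte 0xEB = 11101011 matches 1110xxxx → 3-byte sequence.
Byte 1: 0xEB = 11101011, payload 1011 (4 bits).
Byte 2: 0x88 = 10001000 (10xxxxxx ✓), payload 001000.
Byte 3: 0xA6 = 10100110 (10xxxxxx ✓), payload 100110.
Concatenate: 1011001000100110 = 0xB226 (16 bits → U+B226).

U+B226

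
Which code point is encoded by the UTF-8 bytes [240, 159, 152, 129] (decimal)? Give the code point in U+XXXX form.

Leading byte 0xF0 = 11110000 matches 11110xxx → 4-byte sequence.
Byte 1: 0xF0 = 11110000, payload 000 (3 bits).
Byte 2: 0x9F = 10011111 (10xxxxxx ✓), payload 011111.
Byte 3: 0x98 = 10011000 (10xxxxxx ✓), payload 011000.
Byte 4: 0x81 = 10000001 (10xxxxxx ✓), payload 000001.
Concatenate: 000011111011000000001 = 0x1F601 (21 bits → U+1F601).

U+1F601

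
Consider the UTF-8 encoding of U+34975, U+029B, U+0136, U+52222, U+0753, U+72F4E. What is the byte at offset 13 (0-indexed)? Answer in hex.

0x93

U+34975 → 4-byte form F0 B4 A5 B5 at offsets 0–3.
U+029B → 2-byte form CA 9B at offsets 4–5.
U+0136 → 2-byte form C4 B6 at offsets 6–7.
U+52222 → 4-byte form F1 92 88 A2 at offsets 8–11.
U+0753 → 2-byte form DD 93 at offsets 12–13.
Offset 13 falls in char 5's range; it's byte 2 of DD 93 = 0x93.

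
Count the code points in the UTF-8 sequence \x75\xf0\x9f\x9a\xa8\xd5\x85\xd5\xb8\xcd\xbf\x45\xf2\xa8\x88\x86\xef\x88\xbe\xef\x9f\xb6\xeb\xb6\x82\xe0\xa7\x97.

Byte at offset 0: 0x75 = 01110101 → 1-byte char (#1). Advance 1.
Byte at offset 1: 0xF0 = 11110000 → 4-byte char (#2). Advance 4.
Byte at offset 5: 0xD5 = 11010101 → 2-byte char (#3). Advance 2.
Byte at offset 7: 0xD5 = 11010101 → 2-byte char (#4). Advance 2.
Byte at offset 9: 0xCD = 11001101 → 2-byte char (#5). Advance 2.
Byte at offset 11: 0x45 = 01000101 → 1-byte char (#6). Advance 1.
Byte at offset 12: 0xF2 = 11110010 → 4-byte char (#7). Advance 4.
Byte at offset 16: 0xEF = 11101111 → 3-byte char (#8). Advance 3.
Byte at offset 19: 0xEF = 11101111 → 3-byte char (#9). Advance 3.
Byte at offset 22: 0xEB = 11101011 → 3-byte char (#10). Advance 3.
Byte at offset 25: 0xE0 = 11100000 → 3-byte char (#11). Advance 3.
Reached end at offset 28 after 11 code points.

11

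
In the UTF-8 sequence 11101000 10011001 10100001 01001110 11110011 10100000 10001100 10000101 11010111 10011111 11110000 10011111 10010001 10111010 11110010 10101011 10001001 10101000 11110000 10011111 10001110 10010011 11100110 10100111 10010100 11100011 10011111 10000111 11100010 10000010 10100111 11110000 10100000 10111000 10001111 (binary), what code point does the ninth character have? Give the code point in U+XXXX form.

Offset 0: leading byte 0xE8 = 11101000 → 3-byte char #1 = E8 99 A1.
Offset 3: leading byte 0x4E = 01001110 → 1-byte char #2 = 4E.
Offset 4: leading byte 0xF3 = 11110011 → 4-byte char #3 = F3 A0 8C 85.
Offset 8: leading byte 0xD7 = 11010111 → 2-byte char #4 = D7 9F.
Offset 10: leading byte 0xF0 = 11110000 → 4-byte char #5 = F0 9F 91 BA.
Offset 14: leading byte 0xF2 = 11110010 → 4-byte char #6 = F2 AB 89 A8.
Offset 18: leading byte 0xF0 = 11110000 → 4-byte char #7 = F0 9F 8E 93.
Offset 22: leading byte 0xE6 = 11100110 → 3-byte char #8 = E6 A7 94.
Offset 25: leading byte 0xE3 = 11100011 → 3-byte char #9 = E3 9F 87.
Leading byte 0xE3 = 11100011 matches 1110xxxx → 3-byte sequence.
Byte 1: 0xE3 = 11100011, payload 0011 (4 bits).
Byte 2: 0x9F = 10011111 (10xxxxxx ✓), payload 011111.
Byte 3: 0x87 = 10000111 (10xxxxxx ✓), payload 000111.
Concatenate: 0011011111000111 = 0x37C7 (16 bits → U+37C7).

U+37C7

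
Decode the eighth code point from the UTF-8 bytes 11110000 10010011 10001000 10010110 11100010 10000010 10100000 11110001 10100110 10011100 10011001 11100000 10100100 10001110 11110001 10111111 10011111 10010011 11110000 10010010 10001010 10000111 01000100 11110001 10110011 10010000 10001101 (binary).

Offset 0: leading byte 0xF0 = 11110000 → 4-byte char #1 = F0 93 88 96.
Offset 4: leading byte 0xE2 = 11100010 → 3-byte char #2 = E2 82 A0.
Offset 7: leading byte 0xF1 = 11110001 → 4-byte char #3 = F1 A6 9C 99.
Offset 11: leading byte 0xE0 = 11100000 → 3-byte char #4 = E0 A4 8E.
Offset 14: leading byte 0xF1 = 11110001 → 4-byte char #5 = F1 BF 9F 93.
Offset 18: leading byte 0xF0 = 11110000 → 4-byte char #6 = F0 92 8A 87.
Offset 22: leading byte 0x44 = 01000100 → 1-byte char #7 = 44.
Offset 23: leading byte 0xF1 = 11110001 → 4-byte char #8 = F1 B3 90 8D.
Leading byte 0xF1 = 11110001 matches 11110xxx → 4-byte sequence.
Byte 1: 0xF1 = 11110001, payload 001 (3 bits).
Byte 2: 0xB3 = 10110011 (10xxxxxx ✓), payload 110011.
Byte 3: 0x90 = 10010000 (10xxxxxx ✓), payload 010000.
Byte 4: 0x8D = 10001101 (10xxxxxx ✓), payload 001101.
Concatenate: 001110011010000001101 = 0x7340D (21 bits → U+7340D).

U+7340D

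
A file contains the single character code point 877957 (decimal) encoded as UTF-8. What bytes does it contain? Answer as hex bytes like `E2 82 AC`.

U+D6585 = 0xD6585 = 877957 decimal. In range U+10000–U+10FFFF → 4-byte form: 11110xxx 10xxxxxx 10xxxxxx 10xxxxxx.
Binary (21 bits): 011010110010110000101.
Split 3+6+6+6: 011 | 010110 | 010110 | 000101.
Byte 1: 11110011 = 0xF3.
Byte 2: 10010110 = 0x96.
Byte 3: 10010110 = 0x96.
Byte 4: 10000101 = 0x85.

F3 96 96 85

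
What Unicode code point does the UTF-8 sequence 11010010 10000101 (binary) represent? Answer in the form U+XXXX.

Leading byte 0xD2 = 11010010 matches 110xxxxx → 2-byte sequence.
Byte 1: 0xD2 = 11010010, payload 10010 (5 bits).
Byte 2: 0x85 = 10000101 (10xxxxxx ✓), payload 000101.
Concatenate: 10010000101 = 0x485 (11 bits → U+0485).

U+0485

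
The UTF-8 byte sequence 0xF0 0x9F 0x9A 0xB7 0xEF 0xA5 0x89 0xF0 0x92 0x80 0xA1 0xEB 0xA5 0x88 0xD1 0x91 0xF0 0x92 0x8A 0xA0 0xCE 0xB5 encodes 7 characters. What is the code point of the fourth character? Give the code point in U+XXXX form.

U+B948

Offset 0: leading byte 0xF0 = 11110000 → 4-byte char #1 = F0 9F 9A B7.
Offset 4: leading byte 0xEF = 11101111 → 3-byte char #2 = EF A5 89.
Offset 7: leading byte 0xF0 = 11110000 → 4-byte char #3 = F0 92 80 A1.
Offset 11: leading byte 0xEB = 11101011 → 3-byte char #4 = EB A5 88.
Leading byte 0xEB = 11101011 matches 1110xxxx → 3-byte sequence.
Byte 1: 0xEB = 11101011, payload 1011 (4 bits).
Byte 2: 0xA5 = 10100101 (10xxxxxx ✓), payload 100101.
Byte 3: 0x88 = 10001000 (10xxxxxx ✓), payload 001000.
Concatenate: 1011100101001000 = 0xB948 (16 bits → U+B948).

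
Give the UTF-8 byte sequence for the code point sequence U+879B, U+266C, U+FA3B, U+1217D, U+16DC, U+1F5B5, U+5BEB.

U+879B: 3-byte form → E8 9E 9B.
U+266C: 3-byte form → E2 99 AC.
U+FA3B: 3-byte form → EF A8 BB.
U+1217D: 4-byte form → F0 92 85 BD.
U+16DC: 3-byte form → E1 9B 9C.
U+1F5B5: 4-byte form → F0 9F 96 B5.
U+5BEB: 3-byte form → E5 AF AB.
Concatenated (23 bytes): E8 9E 9B E2 99 AC EF A8 BB F0 92 85 BD E1 9B 9C F0 9F 96 B5 E5 AF AB.

E8 9E 9B E2 99 AC EF A8 BB F0 92 85 BD E1 9B 9C F0 9F 96 B5 E5 AF AB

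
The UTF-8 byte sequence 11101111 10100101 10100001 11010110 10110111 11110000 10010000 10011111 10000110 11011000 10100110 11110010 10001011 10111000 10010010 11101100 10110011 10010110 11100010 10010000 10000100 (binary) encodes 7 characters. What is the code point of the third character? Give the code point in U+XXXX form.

Offset 0: leading byte 0xEF = 11101111 → 3-byte char #1 = EF A5 A1.
Offset 3: leading byte 0xD6 = 11010110 → 2-byte char #2 = D6 B7.
Offset 5: leading byte 0xF0 = 11110000 → 4-byte char #3 = F0 90 9F 86.
Leading byte 0xF0 = 11110000 matches 11110xxx → 4-byte sequence.
Byte 1: 0xF0 = 11110000, payload 000 (3 bits).
Byte 2: 0x90 = 10010000 (10xxxxxx ✓), payload 010000.
Byte 3: 0x9F = 10011111 (10xxxxxx ✓), payload 011111.
Byte 4: 0x86 = 10000110 (10xxxxxx ✓), payload 000110.
Concatenate: 000010000011111000110 = 0x107C6 (21 bits → U+107C6).

U+107C6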